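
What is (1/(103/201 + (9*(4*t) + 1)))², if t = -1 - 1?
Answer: 40401/200732224 ≈ 0.00020127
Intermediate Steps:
t = -2
(1/(103/201 + (9*(4*t) + 1)))² = (1/(103/201 + (9*(4*(-2)) + 1)))² = (1/(103*(1/201) + (9*(-8) + 1)))² = (1/(103/201 + (-72 + 1)))² = (1/(103/201 - 71))² = (1/(-14168/201))² = (-201/14168)² = 40401/200732224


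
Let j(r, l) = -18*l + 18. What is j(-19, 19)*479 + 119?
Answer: -155077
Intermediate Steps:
j(r, l) = 18 - 18*l
j(-19, 19)*479 + 119 = (18 - 18*19)*479 + 119 = (18 - 342)*479 + 119 = -324*479 + 119 = -155196 + 119 = -155077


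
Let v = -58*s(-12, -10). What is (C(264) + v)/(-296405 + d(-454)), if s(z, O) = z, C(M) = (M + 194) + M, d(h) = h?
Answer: -1418/296859 ≈ -0.0047767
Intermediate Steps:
C(M) = 194 + 2*M (C(M) = (194 + M) + M = 194 + 2*M)
v = 696 (v = -58*(-12) = 696)
(C(264) + v)/(-296405 + d(-454)) = ((194 + 2*264) + 696)/(-296405 - 454) = ((194 + 528) + 696)/(-296859) = (722 + 696)*(-1/296859) = 1418*(-1/296859) = -1418/296859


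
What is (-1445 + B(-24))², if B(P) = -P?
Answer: 2019241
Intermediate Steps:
(-1445 + B(-24))² = (-1445 - 1*(-24))² = (-1445 + 24)² = (-1421)² = 2019241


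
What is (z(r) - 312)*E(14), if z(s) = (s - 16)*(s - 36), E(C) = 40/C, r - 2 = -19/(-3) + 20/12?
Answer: -3120/7 ≈ -445.71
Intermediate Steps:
r = 10 (r = 2 + (-19/(-3) + 20/12) = 2 + (-19*(-⅓) + 20*(1/12)) = 2 + (19/3 + 5/3) = 2 + 8 = 10)
z(s) = (-36 + s)*(-16 + s) (z(s) = (-16 + s)*(-36 + s) = (-36 + s)*(-16 + s))
(z(r) - 312)*E(14) = ((576 + 10² - 52*10) - 312)*(40/14) = ((576 + 100 - 520) - 312)*(40*(1/14)) = (156 - 312)*(20/7) = -156*20/7 = -3120/7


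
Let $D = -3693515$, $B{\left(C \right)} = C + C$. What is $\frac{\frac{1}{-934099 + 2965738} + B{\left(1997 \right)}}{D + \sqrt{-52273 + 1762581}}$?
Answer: $- \frac{29970533153307005}{27715723552335828963} - \frac{16228732334 \sqrt{427577}}{27715723552335828963} \approx -0.0010817$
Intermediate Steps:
$B{\left(C \right)} = 2 C$
$\frac{\frac{1}{-934099 + 2965738} + B{\left(1997 \right)}}{D + \sqrt{-52273 + 1762581}} = \frac{\frac{1}{-934099 + 2965738} + 2 \cdot 1997}{-3693515 + \sqrt{-52273 + 1762581}} = \frac{\frac{1}{2031639} + 3994}{-3693515 + \sqrt{1710308}} = \frac{\frac{1}{2031639} + 3994}{-3693515 + 2 \sqrt{427577}} = \frac{8114366167}{2031639 \left(-3693515 + 2 \sqrt{427577}\right)}$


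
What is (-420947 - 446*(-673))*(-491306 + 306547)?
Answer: 22316854851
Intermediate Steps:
(-420947 - 446*(-673))*(-491306 + 306547) = (-420947 + 300158)*(-184759) = -120789*(-184759) = 22316854851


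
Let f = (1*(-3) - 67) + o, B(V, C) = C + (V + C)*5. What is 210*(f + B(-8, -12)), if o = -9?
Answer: -40110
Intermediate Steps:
B(V, C) = 5*V + 6*C (B(V, C) = C + (C + V)*5 = C + (5*C + 5*V) = 5*V + 6*C)
f = -79 (f = (1*(-3) - 67) - 9 = (-3 - 67) - 9 = -70 - 9 = -79)
210*(f + B(-8, -12)) = 210*(-79 + (5*(-8) + 6*(-12))) = 210*(-79 + (-40 - 72)) = 210*(-79 - 112) = 210*(-191) = -40110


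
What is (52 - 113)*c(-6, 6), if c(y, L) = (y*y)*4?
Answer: -8784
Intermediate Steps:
c(y, L) = 4*y**2 (c(y, L) = y**2*4 = 4*y**2)
(52 - 113)*c(-6, 6) = (52 - 113)*(4*(-6)**2) = -244*36 = -61*144 = -8784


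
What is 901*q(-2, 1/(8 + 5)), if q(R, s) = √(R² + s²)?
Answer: 901*√677/13 ≈ 1803.3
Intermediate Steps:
901*q(-2, 1/(8 + 5)) = 901*√((-2)² + (1/(8 + 5))²) = 901*√(4 + (1/13)²) = 901*√(4 + 1/169) = 901*√(677/169) = 901*(√677/13) = 901*√677/13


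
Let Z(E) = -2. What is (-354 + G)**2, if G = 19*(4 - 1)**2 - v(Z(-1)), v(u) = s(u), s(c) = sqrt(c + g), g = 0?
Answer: (183 + I*sqrt(2))**2 ≈ 33487.0 + 517.6*I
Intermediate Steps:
s(c) = sqrt(c) (s(c) = sqrt(c + 0) = sqrt(c))
v(u) = sqrt(u)
G = 171 - I*sqrt(2) (G = 19*(4 - 1)**2 - sqrt(-2) = 19*3**2 - I*sqrt(2) = 19*9 - I*sqrt(2) = 171 - I*sqrt(2) ≈ 171.0 - 1.4142*I)
(-354 + G)**2 = (-354 + (171 - I*sqrt(2)))**2 = (-183 - I*sqrt(2))**2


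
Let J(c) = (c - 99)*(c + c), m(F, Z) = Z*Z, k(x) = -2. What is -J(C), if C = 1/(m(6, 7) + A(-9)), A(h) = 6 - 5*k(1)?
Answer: 12868/4225 ≈ 3.0457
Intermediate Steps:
m(F, Z) = Z²
A(h) = 16 (A(h) = 6 - 5*(-2) = 6 + 10 = 16)
C = 1/65 (C = 1/(7² + 16) = 1/(49 + 16) = 1/65 ≈ 0.015385)
J(c) = 2*c*(-99 + c) (J(c) = (-99 + c)*(2*c) = 2*c*(-99 + c))
-J(C) = -2*(-99 + 1/65)/65 = -2*(-6434)/(65*65) = -1*(-12868/4225) = 12868/4225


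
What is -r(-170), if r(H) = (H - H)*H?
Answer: 0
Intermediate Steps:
r(H) = 0 (r(H) = 0*H = 0)
-r(-170) = -1*0 = 0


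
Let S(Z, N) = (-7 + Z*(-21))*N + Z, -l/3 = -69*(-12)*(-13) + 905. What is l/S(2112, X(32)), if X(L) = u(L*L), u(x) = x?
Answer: -29577/45421504 ≈ -0.00065117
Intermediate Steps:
X(L) = L**2 (X(L) = L*L = L**2)
l = 29577 (l = -3*(-69*(-12)*(-13) + 905) = -3*(828*(-13) + 905) = -3*(-10764 + 905) = -3*(-9859) = 29577)
S(Z, N) = Z + N*(-7 - 21*Z) (S(Z, N) = (-7 - 21*Z)*N + Z = N*(-7 - 21*Z) + Z = Z + N*(-7 - 21*Z))
l/S(2112, X(32)) = 29577/(2112 - 7*32**2 - 21*32**2*2112) = 29577/(2112 - 7*1024 - 21*1024*2112) = 29577/(2112 - 7168 - 45416448) = 29577/(-45421504) = 29577*(-1/45421504) = -29577/45421504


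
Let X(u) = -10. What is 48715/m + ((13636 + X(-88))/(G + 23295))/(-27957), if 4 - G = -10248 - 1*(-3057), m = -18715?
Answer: -1384178534518/531761104165 ≈ -2.6030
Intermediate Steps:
G = 7195 (G = 4 - (-10248 - 1*(-3057)) = 4 - (-10248 + 3057) = 4 - 1*(-7191) = 4 + 7191 = 7195)
48715/m + ((13636 + X(-88))/(G + 23295))/(-27957) = 48715/(-18715) + ((13636 - 10)/(7195 + 23295))/(-27957) = 48715*(-1/18715) + (13626/30490)*(-1/27957) = -9743/3743 + (13626*(1/30490))*(-1/27957) = -9743/3743 + (6813/15245)*(-1/27957) = -9743/3743 - 2271/142068155 = -1384178534518/531761104165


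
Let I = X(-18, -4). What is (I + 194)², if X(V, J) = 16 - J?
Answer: 45796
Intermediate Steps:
I = 20 (I = 16 - 1*(-4) = 16 + 4 = 20)
(I + 194)² = (20 + 194)² = 214² = 45796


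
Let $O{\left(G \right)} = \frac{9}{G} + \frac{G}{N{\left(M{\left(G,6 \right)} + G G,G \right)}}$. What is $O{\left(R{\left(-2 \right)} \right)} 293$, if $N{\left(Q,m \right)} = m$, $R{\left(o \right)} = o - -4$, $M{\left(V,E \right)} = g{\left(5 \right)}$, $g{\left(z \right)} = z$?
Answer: $\frac{3223}{2} \approx 1611.5$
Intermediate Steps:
$M{\left(V,E \right)} = 5$
$R{\left(o \right)} = 4 + o$ ($R{\left(o \right)} = o + 4 = 4 + o$)
$O{\left(G \right)} = 1 + \frac{9}{G}$ ($O{\left(G \right)} = \frac{9}{G} + \frac{G}{G} = \frac{9}{G} + 1 = 1 + \frac{9}{G}$)
$O{\left(R{\left(-2 \right)} \right)} 293 = \frac{9 + \left(4 - 2\right)}{4 - 2} \cdot 293 = \frac{9 + 2}{2} \cdot 293 = \frac{1}{2} \cdot 11 \cdot 293 = \frac{11}{2} \cdot 293 = \frac{3223}{2}$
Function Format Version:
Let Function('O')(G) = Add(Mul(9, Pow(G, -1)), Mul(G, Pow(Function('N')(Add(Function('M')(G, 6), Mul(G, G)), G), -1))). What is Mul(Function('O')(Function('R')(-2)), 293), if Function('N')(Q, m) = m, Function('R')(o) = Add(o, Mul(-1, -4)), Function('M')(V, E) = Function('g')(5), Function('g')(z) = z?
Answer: Rational(3223, 2) ≈ 1611.5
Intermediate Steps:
Function('M')(V, E) = 5
Function('R')(o) = Add(4, o) (Function('R')(o) = Add(o, 4) = Add(4, o))
Function('O')(G) = Add(1, Mul(9, Pow(G, -1))) (Function('O')(G) = Add(Mul(9, Pow(G, -1)), Mul(G, Pow(G, -1))) = Add(Mul(9, Pow(G, -1)), 1) = Add(1, Mul(9, Pow(G, -1))))
Mul(Function('O')(Function('R')(-2)), 293) = Mul(Mul(Pow(Add(4, -2), -1), Add(9, Add(4, -2))), 293) = Mul(Mul(Pow(2, -1), Add(9, 2)), 293) = Mul(Mul(Rational(1, 2), 11), 293) = Mul(Rational(11, 2), 293) = Rational(3223, 2)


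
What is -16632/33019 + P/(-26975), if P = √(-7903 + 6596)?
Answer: -2376/4717 - I*√1307/26975 ≈ -0.50371 - 0.0013402*I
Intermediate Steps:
P = I*√1307 (P = √(-1307) = I*√1307 ≈ 36.152*I)
-16632/33019 + P/(-26975) = -16632/33019 + (I*√1307)/(-26975) = -16632*1/33019 + (I*√1307)*(-1/26975) = -2376/4717 - I*√1307/26975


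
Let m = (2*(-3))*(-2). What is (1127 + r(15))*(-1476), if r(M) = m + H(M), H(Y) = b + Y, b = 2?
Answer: -1706256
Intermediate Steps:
H(Y) = 2 + Y
m = 12 (m = -6*(-2) = 12)
r(M) = 14 + M (r(M) = 12 + (2 + M) = 14 + M)
(1127 + r(15))*(-1476) = (1127 + (14 + 15))*(-1476) = (1127 + 29)*(-1476) = 1156*(-1476) = -1706256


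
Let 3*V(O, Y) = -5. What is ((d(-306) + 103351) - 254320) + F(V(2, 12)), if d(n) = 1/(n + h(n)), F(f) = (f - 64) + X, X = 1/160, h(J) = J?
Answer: -3697328527/24480 ≈ -1.5103e+5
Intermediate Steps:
X = 1/160 ≈ 0.0062500
V(O, Y) = -5/3 (V(O, Y) = (⅓)*(-5) = -5/3)
F(f) = -10239/160 + f (F(f) = (f - 64) + 1/160 = (-64 + f) + 1/160 = -10239/160 + f)
d(n) = 1/(2*n) (d(n) = 1/(n + n) = 1/(2*n))
((d(-306) + 103351) - 254320) + F(V(2, 12)) = (((½)/(-306) + 103351) - 254320) + (-10239/160 - 5/3) = (((½)*(-1/306) + 103351) - 254320) - 31517/480 = ((-1/612 + 103351) - 254320) - 31517/480 = (63250811/612 - 254320) - 31517/480 = -92393029/612 - 31517/480 = -3697328527/24480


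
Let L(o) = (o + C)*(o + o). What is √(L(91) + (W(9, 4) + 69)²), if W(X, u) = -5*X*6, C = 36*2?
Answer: √70067 ≈ 264.70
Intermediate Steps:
C = 72
W(X, u) = -30*X
L(o) = 2*o*(72 + o) (L(o) = (o + 72)*(o + o) = (72 + o)*(2*o) = 2*o*(72 + o))
√(L(91) + (W(9, 4) + 69)²) = √(2*91*(72 + 91) + (-30*9 + 69)²) = √(2*91*163 + (-270 + 69)²) = √(29666 + (-201)²) = √(29666 + 40401) = √70067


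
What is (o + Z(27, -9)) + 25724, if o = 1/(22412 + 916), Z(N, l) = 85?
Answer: 602072353/23328 ≈ 25809.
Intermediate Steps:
o = 1/23328 ≈ 4.2867e-5
(o + Z(27, -9)) + 25724 = (1/23328 + 85) + 25724 = 1982881/23328 + 25724 = 602072353/23328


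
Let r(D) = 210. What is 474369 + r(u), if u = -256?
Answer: 474579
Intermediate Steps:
474369 + r(u) = 474369 + 210 = 474579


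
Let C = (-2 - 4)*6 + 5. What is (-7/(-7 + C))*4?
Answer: 14/19 ≈ 0.73684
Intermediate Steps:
C = -31 (C = -6*6 + 5 = -36 + 5 = -31)
(-7/(-7 + C))*4 = (-7/(-7 - 31))*4 = (-7/(-38))*4 = -1/38*(-7)*4 = (7/38)*4 = 14/19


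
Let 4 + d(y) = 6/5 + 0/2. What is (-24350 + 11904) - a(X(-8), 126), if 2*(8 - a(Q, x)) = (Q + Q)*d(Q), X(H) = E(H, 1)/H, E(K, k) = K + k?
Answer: -249129/20 ≈ -12456.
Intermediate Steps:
d(y) = -14/5 (d(y) = -4 + (6/5 + 0/2) = -4 + (6*(1/5) + 0*(1/2)) = -4 + (6/5 + 0) = -4 + 6/5 = -14/5)
X(H) = (1 + H)/H (X(H) = (H + 1)/H = (1 + H)/H)
a(Q, x) = 8 + 14*Q/5 (a(Q, x) = 8 - (Q + Q)*(-14)/(2*5) = 8 - 2*Q*(-14)/(2*5) = 8 - (-14)*Q/5 = 8 + 14*Q/5)
(-24350 + 11904) - a(X(-8), 126) = (-24350 + 11904) - (8 + 14*((1 - 8)/(-8))/5) = -12446 - (8 + 14*(-1/8*(-7))/5) = -12446 - (8 + (14/5)*(7/8)) = -12446 - (8 + 49/20) = -12446 - 1*209/20 = -12446 - 209/20 = -249129/20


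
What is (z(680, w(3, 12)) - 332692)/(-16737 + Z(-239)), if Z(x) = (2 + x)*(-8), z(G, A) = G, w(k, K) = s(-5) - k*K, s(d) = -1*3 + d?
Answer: 332012/14841 ≈ 22.371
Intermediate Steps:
s(d) = -3 + d
w(k, K) = -8 - K*k (w(k, K) = (-3 - 5) - k*K = -8 - K*k)
Z(x) = -16 - 8*x
(z(680, w(3, 12)) - 332692)/(-16737 + Z(-239)) = (680 - 332692)/(-16737 + (-16 - 8*(-239))) = -332012/(-16737 + (-16 + 1912)) = -332012/(-16737 + 1896) = -332012/(-14841) = -332012*(-1/14841) = 332012/14841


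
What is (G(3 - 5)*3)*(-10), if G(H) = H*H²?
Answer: 240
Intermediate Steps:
G(H) = H³
(G(3 - 5)*3)*(-10) = ((3 - 5)³*3)*(-10) = ((-2)³*3)*(-10) = -8*3*(-10) = -24*(-10) = 240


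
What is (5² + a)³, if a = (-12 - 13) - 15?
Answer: -3375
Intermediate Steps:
a = -40 (a = -25 - 15 = -40)
(5² + a)³ = (5² - 40)³ = (25 - 40)³ = (-15)³ = -3375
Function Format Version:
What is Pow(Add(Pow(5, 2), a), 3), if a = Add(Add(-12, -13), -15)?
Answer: -3375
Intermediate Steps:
a = -40 (a = Add(-25, -15) = -40)
Pow(Add(Pow(5, 2), a), 3) = Pow(Add(Pow(5, 2), -40), 3) = Pow(Add(25, -40), 3) = Pow(-15, 3) = -3375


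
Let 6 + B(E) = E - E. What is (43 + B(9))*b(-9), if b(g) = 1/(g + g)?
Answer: -37/18 ≈ -2.0556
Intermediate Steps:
B(E) = -6 (B(E) = -6 + (E - E) = -6 + 0 = -6)
b(g) = 1/(2*g)
(43 + B(9))*b(-9) = (43 - 6)*((1/2)/(-9)) = 37*((1/2)*(-1/9)) = 37*(-1/18) = -37/18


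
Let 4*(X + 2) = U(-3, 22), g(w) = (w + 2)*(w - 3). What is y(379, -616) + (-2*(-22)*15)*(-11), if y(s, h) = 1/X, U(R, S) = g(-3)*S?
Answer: -225059/31 ≈ -7260.0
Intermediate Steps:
g(w) = (-3 + w)*(2 + w) (g(w) = (2 + w)*(-3 + w) = (-3 + w)*(2 + w))
U(R, S) = 6*S (U(R, S) = (-6 + (-3)² - 1*(-3))*S = (-6 + 9 + 3)*S = 6*S)
X = 31 (X = -2 + (6*22)/4 = -2 + (¼)*132 = -2 + 33 = 31)
y(s, h) = 1/31
y(379, -616) + (-2*(-22)*15)*(-11) = 1/31 + (-2*(-22)*15)*(-11) = 1/31 + (44*15)*(-11) = 1/31 + 660*(-11) = 1/31 - 7260 = -225059/31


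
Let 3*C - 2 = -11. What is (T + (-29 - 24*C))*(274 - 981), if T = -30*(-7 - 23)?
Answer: -666701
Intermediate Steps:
C = -3 (C = 2/3 + (1/3)*(-11) = 2/3 - 11/3 = -3)
T = 900 (T = -30*(-30) = 900)
(T + (-29 - 24*C))*(274 - 981) = (900 + (-29 - 24*(-3)))*(274 - 981) = (900 + (-29 + 72))*(-707) = (900 + 43)*(-707) = 943*(-707) = -666701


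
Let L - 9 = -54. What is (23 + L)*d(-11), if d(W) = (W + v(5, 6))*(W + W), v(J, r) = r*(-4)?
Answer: -16940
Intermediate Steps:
L = -45 (L = 9 - 54 = -45)
v(J, r) = -4*r
d(W) = 2*W*(-24 + W) (d(W) = (W - 4*6)*(W + W) = (W - 24)*(2*W) = (-24 + W)*(2*W) = 2*W*(-24 + W))
(23 + L)*d(-11) = (23 - 45)*(2*(-11)*(-24 - 11)) = -44*(-11)*(-35) = -22*770 = -16940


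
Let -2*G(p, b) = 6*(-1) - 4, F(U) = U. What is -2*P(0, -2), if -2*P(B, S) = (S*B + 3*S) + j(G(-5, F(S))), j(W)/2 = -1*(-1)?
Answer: -4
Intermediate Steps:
G(p, b) = 5 (G(p, b) = -(6*(-1) - 4)/2 = -(-6 - 4)/2 = -1/2*(-10) = 5)
j(W) = 2 (j(W) = 2*(-1*(-1)) = 2*1 = 2)
P(B, S) = -1 - 3*S/2 - B*S/2 (P(B, S) = -((S*B + 3*S) + 2)/2 = -((B*S + 3*S) + 2)/2 = -((3*S + B*S) + 2)/2 = -(2 + 3*S + B*S)/2 = -1 - 3*S/2 - B*S/2)
-2*P(0, -2) = -2*(-1 - 3/2*(-2) - 1/2*0*(-2)) = -2*(-1 + 3 + 0) = -2*2 = -4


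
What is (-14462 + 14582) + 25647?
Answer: 25767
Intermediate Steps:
(-14462 + 14582) + 25647 = 120 + 25647 = 25767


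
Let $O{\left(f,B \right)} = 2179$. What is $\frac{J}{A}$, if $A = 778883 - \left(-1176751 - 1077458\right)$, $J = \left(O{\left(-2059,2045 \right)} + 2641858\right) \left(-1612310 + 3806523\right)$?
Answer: $\frac{5801580357881}{3033092} \approx 1.9128 \cdot 10^{6}$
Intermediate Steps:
$J = 5801580357881$ ($J = \left(2179 + 2641858\right) \left(-1612310 + 3806523\right) = 2644037 \cdot 2194213 = 5801580357881$)
$A = 3033092$ ($A = 778883 - -2254209 = 778883 + 2254209 = 3033092$)
$\frac{J}{A} = \frac{5801580357881}{3033092}$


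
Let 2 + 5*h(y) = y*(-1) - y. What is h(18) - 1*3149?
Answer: -15783/5 ≈ -3156.6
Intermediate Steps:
h(y) = -⅖ - 2*y/5 (h(y) = -⅖ + (y*(-1) - y)/5 = -⅖ + (-y - y)/5 = -⅖ + (-2*y)/5 = -⅖ - 2*y/5)
h(18) - 1*3149 = (-⅖ - ⅖*18) - 1*3149 = (-⅖ - 36/5) - 3149 = -38/5 - 3149 = -15783/5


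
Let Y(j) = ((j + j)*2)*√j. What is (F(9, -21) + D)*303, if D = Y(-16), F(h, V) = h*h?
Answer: 24543 - 77568*I ≈ 24543.0 - 77568.0*I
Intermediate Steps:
F(h, V) = h²
Y(j) = 4*j^(3/2) (Y(j) = ((2*j)*2)*√j = (4*j)*√j = 4*j^(3/2))
D = -256*I (D = 4*(-16)^(3/2) = 4*(-64*I) = -256*I ≈ -256.0*I)
(F(9, -21) + D)*303 = (9² - 256*I)*303 = (81 - 256*I)*303 = 24543 - 77568*I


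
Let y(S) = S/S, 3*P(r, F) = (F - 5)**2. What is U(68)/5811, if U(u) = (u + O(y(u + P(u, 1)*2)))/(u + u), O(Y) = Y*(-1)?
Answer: 67/790296 ≈ 8.4778e-5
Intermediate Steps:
P(r, F) = (-5 + F)**2/3 (P(r, F) = (F - 5)**2/3 = (-5 + F)**2/3)
y(S) = 1
O(Y) = -Y
U(u) = (-1 + u)/(2*u) (U(u) = (u - 1*1)/(u + u) = (u - 1)/((2*u)) = (-1 + u)*(1/(2*u)) = (-1 + u)/(2*u))
U(68)/5811 = ((1/2)*(-1 + 68)/68)/5811 = ((1/2)*(1/68)*67)*(1/5811) = (67/136)*(1/5811) = 67/790296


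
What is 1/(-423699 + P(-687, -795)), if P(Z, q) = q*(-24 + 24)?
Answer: -1/423699 ≈ -2.3602e-6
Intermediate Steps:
P(Z, q) = 0 (P(Z, q) = q*0 = 0)
1/(-423699 + P(-687, -795)) = 1/(-423699 + 0) = 1/(-423699) = -1/423699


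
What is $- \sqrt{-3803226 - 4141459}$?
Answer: $- i \sqrt{7944685} \approx - 2818.6 i$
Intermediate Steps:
$- \sqrt{-3803226 - 4141459} = - \sqrt{-7944685} = - i \sqrt{7944685}$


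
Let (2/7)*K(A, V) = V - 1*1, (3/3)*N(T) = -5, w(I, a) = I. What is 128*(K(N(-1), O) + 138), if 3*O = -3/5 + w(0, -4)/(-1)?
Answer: 85632/5 ≈ 17126.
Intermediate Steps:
N(T) = -5
O = -⅕ (O = (-3/5 + 0/(-1))/3 = (-3*⅕ + 0*(-1))/3 = (-⅗ + 0)/3 = (⅓)*(-⅗) = -⅕ ≈ -0.20000)
K(A, V) = -7/2 + 7*V/2 (K(A, V) = 7*(V - 1*1)/2 = 7*(V - 1)/2 = 7*(-1 + V)/2 = -7/2 + 7*V/2)
128*(K(N(-1), O) + 138) = 128*((-7/2 + (7/2)*(-⅕)) + 138) = 128*((-7/2 - 7/10) + 138) = 128*(-21/5 + 138) = 128*(669/5) = 85632/5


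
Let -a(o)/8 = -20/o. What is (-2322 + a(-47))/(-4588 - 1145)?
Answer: 109294/269451 ≈ 0.40562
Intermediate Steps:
a(o) = 160/o (a(o) = -(-160)/o = 160/o)
(-2322 + a(-47))/(-4588 - 1145) = (-2322 + 160/(-47))/(-4588 - 1145) = (-2322 + 160*(-1/47))/(-5733) = (-2322 - 160/47)*(-1/5733) = -109294/47*(-1/5733) = 109294/269451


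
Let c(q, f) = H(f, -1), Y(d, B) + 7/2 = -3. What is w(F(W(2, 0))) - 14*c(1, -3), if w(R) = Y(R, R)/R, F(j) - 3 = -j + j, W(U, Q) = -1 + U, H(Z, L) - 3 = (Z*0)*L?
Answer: -265/6 ≈ -44.167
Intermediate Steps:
H(Z, L) = 3 (H(Z, L) = 3 + (Z*0)*L = 3 + 0*L = 3 + 0 = 3)
F(j) = 3 (F(j) = 3 + (-j + j) = 3 + 0 = 3)
Y(d, B) = -13/2 (Y(d, B) = -7/2 - 3 = -13/2)
c(q, f) = 3
w(R) = -13/(2*R)
w(F(W(2, 0))) - 14*c(1, -3) = -13/2/3 - 14*3 = -13/2*⅓ - 42 = -13/6 - 42 = -265/6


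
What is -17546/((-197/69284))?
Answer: 1215657064/197 ≈ 6.1708e+6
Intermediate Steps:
-17546/((-197/69284)) = -17546/((-197*1/69284)) = -17546/(-197/69284) = -17546*(-69284/197) = 1215657064/197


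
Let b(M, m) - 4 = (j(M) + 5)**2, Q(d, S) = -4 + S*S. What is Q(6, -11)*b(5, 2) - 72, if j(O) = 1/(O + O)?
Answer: 343917/100 ≈ 3439.2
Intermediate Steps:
j(O) = 1/(2*O)
Q(d, S) = -4 + S**2
b(M, m) = 4 + (5 + 1/(2*M))**2 (b(M, m) = 4 + (1/(2*M) + 5)**2 = 4 + (5 + 1/(2*M))**2)
Q(6, -11)*b(5, 2) - 72 = (-4 + (-11)**2)*(29 + 5/5 + (1/4)/5**2) - 72 = (-4 + 121)*(29 + 5*(1/5) + (1/4)*(1/25)) - 72 = 117*(29 + 1 + 1/100) - 72 = 117*(3001/100) - 72 = 351117/100 - 72 = 343917/100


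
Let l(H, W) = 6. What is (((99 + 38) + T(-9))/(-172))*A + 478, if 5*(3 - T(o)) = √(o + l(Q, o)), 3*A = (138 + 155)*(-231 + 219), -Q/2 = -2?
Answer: 61574/43 - 293*I*√3/215 ≈ 1432.0 - 2.3604*I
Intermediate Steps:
Q = 4 (Q = -2*(-2) = 4)
A = -1172 (A = ((138 + 155)*(-231 + 219))/3 = (293*(-12))/3 = (⅓)*(-3516) = -1172)
T(o) = 3 - √(6 + o)/5 (T(o) = 3 - √(o + 6)/5 = 3 - √(6 + o)/5)
(((99 + 38) + T(-9))/(-172))*A + 478 = (((99 + 38) + (3 - √(6 - 9)/5))/(-172))*(-1172) + 478 = ((137 + (3 - I*√3/5))*(-1/172))*(-1172) + 478 = ((140 - I*√3/5)*(-1/172))*(-1172) + 478 = (-35/43 + I*√3/860)*(-1172) + 478 = (41020/43 - 293*I*√3/215) + 478 = 61574/43 - 293*I*√3/215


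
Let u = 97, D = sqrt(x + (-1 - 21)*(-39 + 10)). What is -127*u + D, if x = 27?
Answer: -12319 + sqrt(665) ≈ -12293.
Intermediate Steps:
D = sqrt(665) (D = sqrt(27 + (-1 - 21)*(-39 + 10)) = sqrt(27 - 22*(-29)) = sqrt(27 + 638) = sqrt(665) ≈ 25.788)
-127*u + D = -127*97 + sqrt(665) = -12319 + sqrt(665)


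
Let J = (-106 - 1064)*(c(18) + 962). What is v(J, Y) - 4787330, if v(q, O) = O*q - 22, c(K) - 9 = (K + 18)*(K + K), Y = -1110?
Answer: 2939365548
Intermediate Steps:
c(K) = 9 + 2*K*(18 + K) (c(K) = 9 + (K + 18)*(K + K) = 9 + (18 + K)*(2*K) = 9 + 2*K*(18 + K))
J = -2652390 (J = (-106 - 1064)*((9 + 2*18**2 + 36*18) + 962) = -1170*((9 + 2*324 + 648) + 962) = -1170*((9 + 648 + 648) + 962) = -1170*(1305 + 962) = -1170*2267 = -2652390)
v(q, O) = -22 + O*q
v(J, Y) - 4787330 = (-22 - 1110*(-2652390)) - 4787330 = (-22 + 2944152900) - 4787330 = 2944152878 - 4787330 = 2939365548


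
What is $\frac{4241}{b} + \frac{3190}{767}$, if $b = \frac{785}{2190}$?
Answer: $\frac{1425247816}{120419} \approx 11836.0$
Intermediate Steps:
$b = \frac{157}{438}$ ($b = 785 \cdot \frac{1}{2190} = \frac{157}{438} \approx 0.35845$)
$\frac{4241}{b} + \frac{3190}{767} = \frac{4241}{\frac{157}{438}} + \frac{3190}{767} = 4241 \cdot \frac{438}{157} + 3190 \cdot \frac{1}{767} = \frac{1857558}{157} + \frac{3190}{767} = \frac{1425247816}{120419}$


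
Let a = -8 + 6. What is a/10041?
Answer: -2/10041 ≈ -0.00019918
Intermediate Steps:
a = -2
a/10041 = -2/10041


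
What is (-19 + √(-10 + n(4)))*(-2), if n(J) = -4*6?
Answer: 38 - 2*I*√34 ≈ 38.0 - 11.662*I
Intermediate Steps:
n(J) = -24
(-19 + √(-10 + n(4)))*(-2) = (-19 + √(-10 - 24))*(-2) = (-19 + √(-34))*(-2) = (-19 + I*√34)*(-2) = 38 - 2*I*√34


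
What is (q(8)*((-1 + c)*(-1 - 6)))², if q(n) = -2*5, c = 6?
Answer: 122500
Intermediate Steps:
q(n) = -10
(q(8)*((-1 + c)*(-1 - 6)))² = (-10*(-1 + 6)*(-1 - 6))² = (-50*(-7))² = (-10*(-35))² = 350² = 122500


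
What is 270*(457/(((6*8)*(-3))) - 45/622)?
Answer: -2180505/2488 ≈ -876.41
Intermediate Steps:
270*(457/(((6*8)*(-3))) - 45/622) = 270*(457/((48*(-3))) - 45*1/622) = 270*(457/(-144) - 45/622) = 270*(457*(-1/144) - 45/622) = 270*(-457/144 - 45/622) = 270*(-145367/44784) = -2180505/2488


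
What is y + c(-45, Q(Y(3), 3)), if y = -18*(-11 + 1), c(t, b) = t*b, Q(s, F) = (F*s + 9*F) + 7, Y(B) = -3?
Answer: -945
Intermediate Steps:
Q(s, F) = 7 + 9*F + F*s (Q(s, F) = (9*F + F*s) + 7 = 7 + 9*F + F*s)
c(t, b) = b*t
y = 180 (y = -18*(-10) = 180)
y + c(-45, Q(Y(3), 3)) = 180 + (7 + 9*3 + 3*(-3))*(-45) = 180 + (7 + 27 - 9)*(-45) = 180 + 25*(-45) = 180 - 1125 = -945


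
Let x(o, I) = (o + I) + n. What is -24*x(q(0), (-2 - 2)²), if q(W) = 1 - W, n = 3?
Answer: -480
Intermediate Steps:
x(o, I) = 3 + I + o (x(o, I) = (o + I) + 3 = (I + o) + 3 = 3 + I + o)
-24*x(q(0), (-2 - 2)²) = -24*(3 + (-2 - 2)² + (1 - 1*0)) = -24*(3 + (-4)² + (1 + 0)) = -24*(3 + 16 + 1) = -24*20 = -480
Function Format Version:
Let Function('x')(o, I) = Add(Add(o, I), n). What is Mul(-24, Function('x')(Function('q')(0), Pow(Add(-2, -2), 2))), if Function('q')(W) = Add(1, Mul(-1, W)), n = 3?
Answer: -480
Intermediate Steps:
Function('x')(o, I) = Add(3, I, o) (Function('x')(o, I) = Add(Add(o, I), 3) = Add(Add(I, o), 3) = Add(3, I, o))
Mul(-24, Function('x')(Function('q')(0), Pow(Add(-2, -2), 2))) = Mul(-24, Add(3, Pow(Add(-2, -2), 2), Add(1, Mul(-1, 0)))) = Mul(-24, Add(3, Pow(-4, 2), Add(1, 0))) = Mul(-24, Add(3, 16, 1)) = Mul(-24, 20) = -480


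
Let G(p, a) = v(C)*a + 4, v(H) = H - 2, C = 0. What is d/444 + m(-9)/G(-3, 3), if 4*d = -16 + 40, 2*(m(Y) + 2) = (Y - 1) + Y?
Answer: 853/148 ≈ 5.7635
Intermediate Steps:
v(H) = -2 + H
m(Y) = -5/2 + Y (m(Y) = -2 + ((Y - 1) + Y)/2 = -2 + ((-1 + Y) + Y)/2 = -2 + (-1 + 2*Y)/2 = -2 + (-½ + Y) = -5/2 + Y)
d = 6 (d = (-16 + 40)/4 = (¼)*24 = 6)
G(p, a) = 4 - 2*a (G(p, a) = (-2 + 0)*a + 4 = -2*a + 4 = 4 - 2*a)
d/444 + m(-9)/G(-3, 3) = 6/444 + (-5/2 - 9)/(4 - 2*3) = 6*(1/444) - 23/(2*(4 - 6)) = 1/74 - 23/2/(-2) = 1/74 - 23/2*(-½) = 1/74 + 23/4 = 853/148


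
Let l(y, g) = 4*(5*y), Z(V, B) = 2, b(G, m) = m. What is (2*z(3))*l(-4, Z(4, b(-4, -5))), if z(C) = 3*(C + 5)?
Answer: -3840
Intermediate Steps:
z(C) = 15 + 3*C (z(C) = 3*(5 + C) = 15 + 3*C)
l(y, g) = 20*y
(2*z(3))*l(-4, Z(4, b(-4, -5))) = (2*(15 + 3*3))*(20*(-4)) = (2*(15 + 9))*(-80) = (2*24)*(-80) = 48*(-80) = -3840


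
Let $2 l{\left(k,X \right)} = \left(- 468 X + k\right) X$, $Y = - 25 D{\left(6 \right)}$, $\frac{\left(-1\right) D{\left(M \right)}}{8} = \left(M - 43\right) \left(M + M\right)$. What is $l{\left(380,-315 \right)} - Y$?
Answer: $-23189700$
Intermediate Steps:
$D{\left(M \right)} = - 16 M \left(-43 + M\right)$ ($D{\left(M \right)} = - 8 \left(M - 43\right) \left(M + M\right) = - 8 \left(-43 + M\right) 2 M = - 8 \cdot 2 M \left(-43 + M\right) = - 16 M \left(-43 + M\right)$)
$Y = -88800$ ($Y = - 25 \cdot 16 \cdot 6 \left(43 - 6\right) = - 25 \cdot 16 \cdot 6 \cdot 37 = \left(-25\right) 3552 = -88800$)
$l{\left(k,X \right)} = \frac{X \left(k - 468 X\right)}{2}$ ($l{\left(k,X \right)} = \frac{\left(- 468 X + k\right) X}{2} = \frac{\left(k - 468 X\right) X}{2} = \frac{X \left(k - 468 X\right)}{2}$)
$l{\left(380,-315 \right)} - Y = \frac{1}{2} \left(-315\right) \left(380 - -147420\right) - -88800 = \frac{1}{2} \left(-315\right) \left(380 + 147420\right) + 88800 = \frac{1}{2} \left(-315\right) 147800 + 88800 = -23278500 + 88800 = -23189700$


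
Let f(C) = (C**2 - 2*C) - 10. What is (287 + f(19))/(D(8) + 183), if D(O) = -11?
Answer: 150/43 ≈ 3.4884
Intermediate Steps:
f(C) = -10 + C**2 - 2*C
(287 + f(19))/(D(8) + 183) = (287 + (-10 + 19**2 - 2*19))/(-11 + 183) = (287 + (-10 + 361 - 38))/172 = (287 + 313)*(1/172) = 600*(1/172) = 150/43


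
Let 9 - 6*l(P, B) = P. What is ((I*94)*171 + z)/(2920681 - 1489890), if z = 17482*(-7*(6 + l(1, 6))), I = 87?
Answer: 1503086/4292373 ≈ 0.35018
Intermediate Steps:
l(P, B) = 3/2 - P/6
z = -2692228/3 (z = 17482*(-7*(6 + (3/2 - 1/6*1))) = 17482*(-7*(6 + (3/2 - 1/6))) = 17482*(-7*(6 + 4/3)) = 17482*(-7*22/3) = 17482*(-154/3) = -2692228/3 ≈ -8.9741e+5)
((I*94)*171 + z)/(2920681 - 1489890) = ((87*94)*171 - 2692228/3)/(2920681 - 1489890) = (8178*171 - 2692228/3)/1430791 = (1398438 - 2692228/3)*(1/1430791) = (1503086/3)*(1/1430791) = 1503086/4292373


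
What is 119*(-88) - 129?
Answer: -10601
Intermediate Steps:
119*(-88) - 129 = -10472 - 129 = -10601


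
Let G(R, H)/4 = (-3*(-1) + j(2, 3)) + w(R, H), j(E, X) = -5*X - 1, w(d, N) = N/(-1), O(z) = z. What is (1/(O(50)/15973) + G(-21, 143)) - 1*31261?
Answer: -1578277/50 ≈ -31566.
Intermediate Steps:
w(d, N) = -N (w(d, N) = N*(-1) = -N)
j(E, X) = -1 - 5*X
G(R, H) = -52 - 4*H (G(R, H) = 4*((-3*(-1) + (-1 - 5*3)) - H) = 4*((3 + (-1 - 15)) - H) = 4*((3 - 16) - H) = 4*(-13 - H) = -52 - 4*H)
(1/(O(50)/15973) + G(-21, 143)) - 1*31261 = (1/(50/15973) + (-52 - 4*143)) - 1*31261 = (1/(50*(1/15973)) + (-52 - 572)) - 31261 = (1/(50/15973) - 624) - 31261 = (15973/50 - 624) - 31261 = -15227/50 - 31261 = -1578277/50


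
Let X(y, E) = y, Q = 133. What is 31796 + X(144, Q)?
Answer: 31940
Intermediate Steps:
31796 + X(144, Q) = 31796 + 144 = 31940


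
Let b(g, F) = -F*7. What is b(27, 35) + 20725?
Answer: 20480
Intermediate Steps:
b(g, F) = -7*F
b(27, 35) + 20725 = -7*35 + 20725 = -245 + 20725 = 20480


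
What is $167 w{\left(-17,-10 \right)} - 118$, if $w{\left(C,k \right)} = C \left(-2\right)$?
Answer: $5560$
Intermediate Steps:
$w{\left(C,k \right)} = - 2 C$
$167 w{\left(-17,-10 \right)} - 118 = 167 \left(\left(-2\right) \left(-17\right)\right) - 118 = 167 \cdot 34 - 118 = 5678 - 118 = 5560$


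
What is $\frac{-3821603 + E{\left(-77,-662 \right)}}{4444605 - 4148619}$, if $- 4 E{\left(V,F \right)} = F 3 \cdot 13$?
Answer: $- \frac{7630297}{591972} \approx -12.89$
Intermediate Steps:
$E{\left(V,F \right)} = - \frac{39 F}{4}$ ($E{\left(V,F \right)} = - \frac{F 3 \cdot 13}{4} = - \frac{3 F 13}{4} = - \frac{39 F}{4}$)
$\frac{-3821603 + E{\left(-77,-662 \right)}}{4444605 - 4148619} = \frac{-3821603 - - \frac{12909}{2}}{4444605 - 4148619} = \frac{-3821603 + \frac{12909}{2}}{295986} = \left(- \frac{7630297}{2}\right) \frac{1}{295986} = - \frac{7630297}{591972}$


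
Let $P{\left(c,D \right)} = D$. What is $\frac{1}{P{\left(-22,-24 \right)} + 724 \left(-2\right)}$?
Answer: $- \frac{1}{1472} \approx -0.00067935$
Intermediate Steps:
$\frac{1}{P{\left(-22,-24 \right)} + 724 \left(-2\right)} = \frac{1}{-24 + 724 \left(-2\right)} = \frac{1}{-24 - 1448} = \frac{1}{-1472} = - \frac{1}{1472}$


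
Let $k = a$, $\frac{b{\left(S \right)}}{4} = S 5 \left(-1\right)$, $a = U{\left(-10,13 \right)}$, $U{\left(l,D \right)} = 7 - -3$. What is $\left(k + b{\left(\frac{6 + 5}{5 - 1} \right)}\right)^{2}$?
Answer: $2025$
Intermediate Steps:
$U{\left(l,D \right)} = 10$ ($U{\left(l,D \right)} = 7 + 3 = 10$)
$a = 10$
$b{\left(S \right)} = - 20 S$ ($b{\left(S \right)} = 4 S 5 \left(-1\right) = 4 \cdot 5 S \left(-1\right) = 4 \left(- 5 S\right) = - 20 S$)
$k = 10$
$\left(k + b{\left(\frac{6 + 5}{5 - 1} \right)}\right)^{2} = \left(10 - 20 \frac{6 + 5}{5 - 1}\right)^{2} = \left(10 - 20 \cdot \frac{11}{4}\right)^{2} = \left(10 - 20 \cdot 11 \cdot \frac{1}{4}\right)^{2} = \left(10 - 55\right)^{2} = \left(-45\right)^{2} = 2025$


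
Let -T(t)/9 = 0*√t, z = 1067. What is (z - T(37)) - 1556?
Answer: -489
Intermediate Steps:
T(t) = 0 (T(t) = -0*√t = -9*0 = 0)
(z - T(37)) - 1556 = (1067 - 1*0) - 1556 = (1067 + 0) - 1556 = 1067 - 1556 = -489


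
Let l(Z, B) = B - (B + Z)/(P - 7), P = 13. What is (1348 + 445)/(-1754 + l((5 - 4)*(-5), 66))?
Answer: -10758/10189 ≈ -1.0558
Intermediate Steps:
l(Z, B) = -Z/6 + 5*B/6 (l(Z, B) = B - (B + Z)/(13 - 7) = B - (B + Z)/6 = B - (B/6 + Z/6) = B + (-B/6 - Z/6) = -Z/6 + 5*B/6)
(1348 + 445)/(-1754 + l((5 - 4)*(-5), 66)) = (1348 + 445)/(-1754 + (-(5 - 4)*(-5)/6 + (5/6)*66)) = 1793/(-1754 + (-(-5)/6 + 55)) = 1793/(-1754 + (-1/6*(-5) + 55)) = 1793/(-1754 + (5/6 + 55)) = 1793/(-1754 + 335/6) = 1793/(-10189/6) = 1793*(-6/10189) = -10758/10189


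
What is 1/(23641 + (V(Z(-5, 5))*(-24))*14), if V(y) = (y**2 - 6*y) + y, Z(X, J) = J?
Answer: 1/23641 ≈ 4.2299e-5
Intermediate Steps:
V(y) = y**2 - 5*y
1/(23641 + (V(Z(-5, 5))*(-24))*14) = 1/(23641 + ((5*(-5 + 5))*(-24))*14) = 1/(23641 + ((5*0)*(-24))*14) = 1/(23641 + (0*(-24))*14) = 1/(23641 + 0*14) = 1/(23641 + 0) = 1/23641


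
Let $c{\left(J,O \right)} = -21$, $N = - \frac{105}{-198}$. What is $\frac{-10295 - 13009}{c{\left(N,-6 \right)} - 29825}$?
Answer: $\frac{11652}{14923} \approx 0.78081$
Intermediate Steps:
$N = \frac{35}{66}$ ($N = \left(-105\right) \left(- \frac{1}{198}\right) = \frac{35}{66} \approx 0.5303$)
$\frac{-10295 - 13009}{c{\left(N,-6 \right)} - 29825} = \frac{-10295 - 13009}{-21 - 29825} = - \frac{23304}{-29846} = \left(-23304\right) \left(- \frac{1}{29846}\right) = \frac{11652}{14923}$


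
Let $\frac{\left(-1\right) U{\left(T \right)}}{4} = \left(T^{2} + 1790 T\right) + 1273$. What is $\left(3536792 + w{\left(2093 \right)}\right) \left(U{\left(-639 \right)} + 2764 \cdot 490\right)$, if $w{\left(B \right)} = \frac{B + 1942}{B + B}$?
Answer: $\frac{4537974084101052}{299} \approx 1.5177 \cdot 10^{13}$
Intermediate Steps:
$U{\left(T \right)} = -5092 - 7160 T - 4 T^{2}$ ($U{\left(T \right)} = - 4 \left(\left(T^{2} + 1790 T\right) + 1273\right) = - 4 \left(1273 + T^{2} + 1790 T\right) = -5092 - 7160 T - 4 T^{2}$)
$w{\left(B \right)} = \frac{1942 + B}{2 B}$
$\left(3536792 + w{\left(2093 \right)}\right) \left(U{\left(-639 \right)} + 2764 \cdot 490\right) = \left(3536792 + \frac{1942 + 2093}{2 \cdot 2093}\right) \left(\left(-5092 - -4575240 - 4 \left(-639\right)^{2}\right) + 2764 \cdot 490\right) = \left(3536792 + \frac{1}{2} \cdot \frac{1}{2093} \cdot 4035\right) \left(\left(-5092 + 4575240 - 1633284\right) + 1354360\right) = \left(3536792 + \frac{4035}{4186}\right) \left(\left(-5092 + 4575240 - 1633284\right) + 1354360\right) = \frac{14805015347 \left(2936864 + 1354360\right)}{4186} = \frac{14805015347}{4186} \cdot 4291224 = \frac{4537974084101052}{299}$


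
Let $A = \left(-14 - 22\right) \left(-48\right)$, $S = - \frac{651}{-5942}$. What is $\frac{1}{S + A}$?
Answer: $\frac{5942}{10268427} \approx 0.00057867$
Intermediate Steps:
$S = \frac{651}{5942}$ ($S = \left(-651\right) \left(- \frac{1}{5942}\right) = \frac{651}{5942} \approx 0.10956$)
$A = 1728$ ($A = \left(-36\right) \left(-48\right) = 1728$)
$\frac{1}{S + A} = \frac{1}{\frac{651}{5942} + 1728} = \frac{1}{\frac{10268427}{5942}} = \frac{5942}{10268427}$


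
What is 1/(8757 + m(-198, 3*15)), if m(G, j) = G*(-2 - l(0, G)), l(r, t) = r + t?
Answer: -1/30051 ≈ -3.3277e-5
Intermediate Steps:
m(G, j) = G*(-2 - G) (m(G, j) = G*(-2 - (0 + G)) = G*(-2 - G))
1/(8757 + m(-198, 3*15)) = 1/(8757 - 1*(-198)*(2 - 198)) = 1/(8757 - 1*(-198)*(-196)) = 1/(8757 - 38808) = 1/(-30051) = -1/30051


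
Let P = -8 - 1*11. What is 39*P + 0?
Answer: -741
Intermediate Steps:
P = -19 (P = -8 - 11 = -19)
39*P + 0 = 39*(-19) + 0 = -741 + 0 = -741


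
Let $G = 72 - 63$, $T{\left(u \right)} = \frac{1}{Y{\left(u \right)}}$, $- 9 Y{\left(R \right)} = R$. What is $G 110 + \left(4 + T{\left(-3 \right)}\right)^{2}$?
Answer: $1039$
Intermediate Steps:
$Y{\left(R \right)} = - \frac{R}{9}$
$T{\left(u \right)} = - \frac{9}{u}$ ($T{\left(u \right)} = \frac{1}{\left(- \frac{1}{9}\right) u} = - \frac{9}{u}$)
$G = 9$
$G 110 + \left(4 + T{\left(-3 \right)}\right)^{2} = 9 \cdot 110 + \left(4 - \frac{9}{-3}\right)^{2} = 990 + \left(4 - -3\right)^{2} = 990 + \left(4 + 3\right)^{2} = 990 + 7^{2} = 990 + 49 = 1039$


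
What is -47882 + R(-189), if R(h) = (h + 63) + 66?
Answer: -47942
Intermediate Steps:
R(h) = 129 + h (R(h) = (63 + h) + 66 = 129 + h)
-47882 + R(-189) = -47882 + (129 - 189) = -47882 - 60 = -47942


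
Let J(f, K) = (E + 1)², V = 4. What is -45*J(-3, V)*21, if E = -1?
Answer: 0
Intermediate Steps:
J(f, K) = 0 (J(f, K) = (-1 + 1)² = 0² = 0)
-45*J(-3, V)*21 = -45*0*21 = 0*21 = 0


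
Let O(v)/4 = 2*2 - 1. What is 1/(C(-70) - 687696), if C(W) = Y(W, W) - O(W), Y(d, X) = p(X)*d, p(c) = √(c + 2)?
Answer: I/(28*(-24561*I + 5*√17)) ≈ -1.4541e-6 + 1.2205e-9*I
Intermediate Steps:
O(v) = 12 (O(v) = 4*(2*2 - 1) = 4*(4 - 1) = 4*3 = 12)
p(c) = √(2 + c)
Y(d, X) = d*√(2 + X) (Y(d, X) = √(2 + X)*d = d*√(2 + X))
C(W) = -12 + W*√(2 + W) (C(W) = W*√(2 + W) - 1*12 = W*√(2 + W) - 12 = -12 + W*√(2 + W))
1/(C(-70) - 687696) = 1/((-12 - 70*√(2 - 70)) - 687696) = 1/((-12 - 140*I*√17) - 687696) = 1/(-687708 - 140*I*√17)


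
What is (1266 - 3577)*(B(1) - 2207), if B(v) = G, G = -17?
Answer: 5139664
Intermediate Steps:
B(v) = -17
(1266 - 3577)*(B(1) - 2207) = (1266 - 3577)*(-17 - 2207) = -2311*(-2224) = 5139664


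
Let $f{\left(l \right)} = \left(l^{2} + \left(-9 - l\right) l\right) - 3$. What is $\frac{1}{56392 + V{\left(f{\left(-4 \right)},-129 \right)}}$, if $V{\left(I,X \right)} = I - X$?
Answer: $\frac{1}{56554} \approx 1.7682 \cdot 10^{-5}$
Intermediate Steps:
$f{\left(l \right)} = -3 + l^{2} + l \left(-9 - l\right)$ ($f{\left(l \right)} = \left(l^{2} + l \left(-9 - l\right)\right) - 3 = -3 + l^{2} + l \left(-9 - l\right)$)
$\frac{1}{56392 + V{\left(f{\left(-4 \right)},-129 \right)}} = \frac{1}{56392 - -162} = \frac{1}{56392 + \left(\left(-3 + 36\right) + 129\right)} = \frac{1}{56392 + \left(33 + 129\right)} = \frac{1}{56392 + 162} = \frac{1}{56554}$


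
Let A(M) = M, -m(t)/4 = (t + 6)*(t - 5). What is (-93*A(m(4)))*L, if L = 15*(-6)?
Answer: 334800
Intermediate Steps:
L = -90
m(t) = -4*(-5 + t)*(6 + t) (m(t) = -4*(t + 6)*(t - 5) = -4*(6 + t)*(-5 + t) = -4*(-5 + t)*(6 + t))
(-93*A(m(4)))*L = -93*(120 - 4*4 - 4*4²)*(-90) = -93*(120 - 16 - 4*16)*(-90) = -93*(120 - 16 - 64)*(-90) = -93*40*(-90) = -3720*(-90) = 334800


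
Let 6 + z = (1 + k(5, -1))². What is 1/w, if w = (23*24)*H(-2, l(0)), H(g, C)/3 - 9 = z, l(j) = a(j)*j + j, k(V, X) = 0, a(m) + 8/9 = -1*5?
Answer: 1/6624 ≈ 0.00015097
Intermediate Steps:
a(m) = -53/9 (a(m) = -8/9 - 1*5 = -8/9 - 5 = -53/9)
z = -5 (z = -6 + (1 + 0)² = -6 + 1² = -6 + 1 = -5)
l(j) = -44*j/9 (l(j) = -53*j/9 + j = -44*j/9)
H(g, C) = 12 (H(g, C) = 27 + 3*(-5) = 27 - 15 = 12)
w = 6624 (w = (23*24)*12 = 552*12 = 6624)
1/w = 1/6624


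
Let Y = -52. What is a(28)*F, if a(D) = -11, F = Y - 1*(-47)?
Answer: 55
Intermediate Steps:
F = -5 (F = -52 - 1*(-47) = -52 + 47 = -5)
a(28)*F = -11*(-5) = 55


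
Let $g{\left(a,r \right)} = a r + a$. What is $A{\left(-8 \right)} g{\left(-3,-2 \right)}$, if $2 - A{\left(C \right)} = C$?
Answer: $30$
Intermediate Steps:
$A{\left(C \right)} = 2 - C$
$g{\left(a,r \right)} = a + a r$
$A{\left(-8 \right)} g{\left(-3,-2 \right)} = \left(2 - -8\right) \left(- 3 \left(1 - 2\right)\right) = \left(2 + 8\right) \left(\left(-3\right) \left(-1\right)\right) = 10 \cdot 3 = 30$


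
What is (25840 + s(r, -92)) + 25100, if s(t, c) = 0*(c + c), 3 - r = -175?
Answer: 50940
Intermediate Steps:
r = 178 (r = 3 - 1*(-175) = 3 + 175 = 178)
s(t, c) = 0 (s(t, c) = 0*(2*c) = 0)
(25840 + s(r, -92)) + 25100 = (25840 + 0) + 25100 = 25840 + 25100 = 50940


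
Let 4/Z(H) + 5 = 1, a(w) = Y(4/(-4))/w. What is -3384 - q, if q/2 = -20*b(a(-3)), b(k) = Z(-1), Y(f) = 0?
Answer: -3424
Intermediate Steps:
a(w) = 0 (a(w) = 0/w = 0)
Z(H) = -1 (Z(H) = 4/(-5 + 1) = 4/(-4) = 4*(-1/4) = -1)
b(k) = -1
q = 40 (q = 2*(-20*(-1)) = 2*20 = 40)
-3384 - q = -3384 - 1*40 = -3384 - 40 = -3424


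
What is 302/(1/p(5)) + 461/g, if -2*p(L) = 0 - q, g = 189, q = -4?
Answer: -113695/189 ≈ -601.56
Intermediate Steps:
p(L) = -2 (p(L) = -(0 - 1*(-4))/2 = -(0 + 4)/2 = -1/2*4 = -2)
302/(1/p(5)) + 461/g = 302/(1/(-2)) + 461/189 = 302/(-1/2) + 461*(1/189) = 302*(-2) + 461/189 = -604 + 461/189 = -113695/189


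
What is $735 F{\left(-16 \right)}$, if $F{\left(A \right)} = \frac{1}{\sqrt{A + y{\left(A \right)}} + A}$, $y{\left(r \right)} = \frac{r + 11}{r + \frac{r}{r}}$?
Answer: $- \frac{7056}{163} - \frac{147 i \sqrt{141}}{163} \approx -43.288 - 10.709 i$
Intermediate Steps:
$y{\left(r \right)} = \frac{11 + r}{1 + r}$ ($y{\left(r \right)} = \frac{11 + r}{r + 1} = \frac{11 + r}{1 + r}$)
$F{\left(A \right)} = \frac{1}{A + \sqrt{A + \frac{11 + A}{1 + A}}}$ ($F{\left(A \right)} = \frac{1}{\sqrt{A + \frac{11 + A}{1 + A}} + A} = \frac{1}{A + \sqrt{A + \frac{11 + A}{1 + A}}}$)
$735 F{\left(-16 \right)} = \frac{735}{-16 + \sqrt{\frac{11 - 16 - 16 \left(1 - 16\right)}{1 - 16}}} = \frac{735}{-16 + \sqrt{\frac{11 - 16 - -240}{-15}}} = \frac{735}{-16 + \sqrt{- \frac{11 - 16 + 240}{15}}} = \frac{735}{-16 + \sqrt{\left(- \frac{1}{15}\right) 235}} = \frac{735}{-16 + \sqrt{- \frac{47}{3}}} = \frac{735}{-16 + \frac{i \sqrt{141}}{3}}$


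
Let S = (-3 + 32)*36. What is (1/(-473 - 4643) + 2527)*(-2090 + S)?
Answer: -6761412513/2558 ≈ -2.6432e+6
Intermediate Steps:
S = 1044 (S = 29*36 = 1044)
(1/(-473 - 4643) + 2527)*(-2090 + S) = (1/(-473 - 4643) + 2527)*(-2090 + 1044) = (1/(-5116) + 2527)*(-1046) = (-1/5116 + 2527)*(-1046) = (12928131/5116)*(-1046) = -6761412513/2558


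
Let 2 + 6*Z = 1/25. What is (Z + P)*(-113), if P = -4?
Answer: 73337/150 ≈ 488.91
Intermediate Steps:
Z = -49/150 (Z = -⅓ + (⅙)/25 = -⅓ + (⅙)*(1/25) = -⅓ + 1/150 = -49/150 ≈ -0.32667)
(Z + P)*(-113) = (-49/150 - 4)*(-113) = -649/150*(-113) = 73337/150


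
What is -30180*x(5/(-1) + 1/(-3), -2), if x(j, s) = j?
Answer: 160960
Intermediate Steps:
-30180*x(5/(-1) + 1/(-3), -2) = -30180*(5/(-1) + 1/(-3)) = -30180*(5*(-1) + 1*(-⅓)) = -30180*(-5 - ⅓) = -30180*(-16/3) = 160960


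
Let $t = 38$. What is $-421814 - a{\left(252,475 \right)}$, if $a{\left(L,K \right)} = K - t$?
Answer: $-422251$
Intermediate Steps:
$a{\left(L,K \right)} = -38 + K$ ($a{\left(L,K \right)} = K - 38 = -38 + K$)
$-421814 - a{\left(252,475 \right)} = -421814 - \left(-38 + 475\right) = -421814 - 437 = -422251$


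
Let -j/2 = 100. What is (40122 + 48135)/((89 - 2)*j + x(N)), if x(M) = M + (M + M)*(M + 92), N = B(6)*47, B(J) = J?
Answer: 29419/64606 ≈ 0.45536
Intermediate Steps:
j = -200 (j = -2*100 = -200)
N = 282 (N = 6*47 = 282)
x(M) = M + 2*M*(92 + M) (x(M) = M + (2*M)*(92 + M) = M + 2*M*(92 + M))
(40122 + 48135)/((89 - 2)*j + x(N)) = (40122 + 48135)/((89 - 2)*(-200) + 282*(185 + 2*282)) = 88257/(87*(-200) + 282*(185 + 564)) = 88257/(-17400 + 282*749) = 88257/(-17400 + 211218) = 88257/193818 = 88257*(1/193818) = 29419/64606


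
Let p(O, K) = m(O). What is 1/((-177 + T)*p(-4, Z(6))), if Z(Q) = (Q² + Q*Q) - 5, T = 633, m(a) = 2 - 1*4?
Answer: -1/912 ≈ -0.0010965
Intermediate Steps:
m(a) = -2 (m(a) = 2 - 4 = -2)
Z(Q) = -5 + 2*Q² (Z(Q) = (Q² + Q²) - 5 = 2*Q² - 5 = -5 + 2*Q²)
p(O, K) = -2
1/((-177 + T)*p(-4, Z(6))) = 1/((-177 + 633)*(-2)) = -½/456 = (1/456)*(-½) = -1/912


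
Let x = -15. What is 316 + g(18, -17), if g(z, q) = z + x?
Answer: 319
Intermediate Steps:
g(z, q) = -15 + z (g(z, q) = z - 15 = -15 + z)
316 + g(18, -17) = 316 + (-15 + 18) = 316 + 3 = 319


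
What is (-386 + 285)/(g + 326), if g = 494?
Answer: -101/820 ≈ -0.12317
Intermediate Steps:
(-386 + 285)/(g + 326) = (-386 + 285)/(494 + 326) = -101/820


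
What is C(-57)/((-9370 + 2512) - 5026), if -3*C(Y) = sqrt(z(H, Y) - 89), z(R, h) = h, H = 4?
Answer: I*sqrt(146)/35652 ≈ 0.00033892*I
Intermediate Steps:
C(Y) = -sqrt(-89 + Y)/3 (C(Y) = -sqrt(Y - 89)/3 = -sqrt(-89 + Y)/3)
C(-57)/((-9370 + 2512) - 5026) = (-sqrt(-89 - 57)/3)/((-9370 + 2512) - 5026) = (-I*sqrt(146)/3)/(-6858 - 5026) = -I*sqrt(146)/3/(-11884) = -I*sqrt(146)/3*(-1/11884) = I*sqrt(146)/35652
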